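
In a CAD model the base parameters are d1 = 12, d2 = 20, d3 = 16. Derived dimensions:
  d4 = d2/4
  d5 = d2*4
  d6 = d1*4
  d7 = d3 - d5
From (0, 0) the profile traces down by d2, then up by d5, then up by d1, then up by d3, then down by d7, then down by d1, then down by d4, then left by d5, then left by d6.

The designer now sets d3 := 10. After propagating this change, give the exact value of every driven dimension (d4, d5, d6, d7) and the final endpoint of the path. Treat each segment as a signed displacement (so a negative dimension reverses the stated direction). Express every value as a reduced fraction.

d4 = 5
d5 = 80
d6 = 48
d7 = -70
endpoint = (-128, 135)

Apply edit: d3 := 10
  d4 = d2/4 = 5
  d5 = d2*4 = 80
  d6 = d1*4 = 48
  d7 = d3 - d5 = -70
Walk from origin (0, 0):
  seg 1: down by d2 = 20 → (0, -20)
  seg 2: up by d5 = 80 → (0, 60)
  seg 3: up by d1 = 12 → (0, 72)
  seg 4: up by d3 = 10 → (0, 82)
  seg 5: down by d7 = -70 → (0, 152)
  seg 6: down by d1 = 12 → (0, 140)
  seg 7: down by d4 = 5 → (0, 135)
  seg 8: left by d5 = 80 → (-80, 135)
  seg 9: left by d6 = 48 → (-128, 135)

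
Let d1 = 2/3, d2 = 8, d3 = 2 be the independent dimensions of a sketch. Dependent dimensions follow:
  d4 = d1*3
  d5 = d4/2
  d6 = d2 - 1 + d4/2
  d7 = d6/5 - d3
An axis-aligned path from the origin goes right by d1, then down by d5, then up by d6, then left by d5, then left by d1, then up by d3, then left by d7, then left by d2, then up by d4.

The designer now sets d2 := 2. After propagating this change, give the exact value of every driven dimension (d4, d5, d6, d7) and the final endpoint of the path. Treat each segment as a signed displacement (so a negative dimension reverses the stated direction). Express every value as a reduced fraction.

Apply edit: d2 := 2
  d4 = d1*3 = 2
  d5 = d4/2 = 1
  d6 = d2 - 1 + d4/2 = 2
  d7 = d6/5 - d3 = -8/5
Walk from origin (0, 0):
  seg 1: right by d1 = 2/3 → (2/3, 0)
  seg 2: down by d5 = 1 → (2/3, -1)
  seg 3: up by d6 = 2 → (2/3, 1)
  seg 4: left by d5 = 1 → (-1/3, 1)
  seg 5: left by d1 = 2/3 → (-1, 1)
  seg 6: up by d3 = 2 → (-1, 3)
  seg 7: left by d7 = -8/5 → (3/5, 3)
  seg 8: left by d2 = 2 → (-7/5, 3)
  seg 9: up by d4 = 2 → (-7/5, 5)

d4 = 2
d5 = 1
d6 = 2
d7 = -8/5
endpoint = (-7/5, 5)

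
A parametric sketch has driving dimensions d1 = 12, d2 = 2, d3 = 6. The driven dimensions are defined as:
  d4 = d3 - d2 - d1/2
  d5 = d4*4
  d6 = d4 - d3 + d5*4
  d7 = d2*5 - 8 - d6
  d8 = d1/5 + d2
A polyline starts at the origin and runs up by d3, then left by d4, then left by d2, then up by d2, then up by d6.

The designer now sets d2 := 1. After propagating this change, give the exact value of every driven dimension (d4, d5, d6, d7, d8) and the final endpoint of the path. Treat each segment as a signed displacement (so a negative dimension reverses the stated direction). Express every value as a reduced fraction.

d4 = -1
d5 = -4
d6 = -23
d7 = 20
d8 = 17/5
endpoint = (0, -16)

Apply edit: d2 := 1
  d4 = d3 - d2 - d1/2 = -1
  d5 = d4*4 = -4
  d6 = d4 - d3 + d5*4 = -23
  d7 = d2*5 - 8 - d6 = 20
  d8 = d1/5 + d2 = 17/5
Walk from origin (0, 0):
  seg 1: up by d3 = 6 → (0, 6)
  seg 2: left by d4 = -1 → (1, 6)
  seg 3: left by d2 = 1 → (0, 6)
  seg 4: up by d2 = 1 → (0, 7)
  seg 5: up by d6 = -23 → (0, -16)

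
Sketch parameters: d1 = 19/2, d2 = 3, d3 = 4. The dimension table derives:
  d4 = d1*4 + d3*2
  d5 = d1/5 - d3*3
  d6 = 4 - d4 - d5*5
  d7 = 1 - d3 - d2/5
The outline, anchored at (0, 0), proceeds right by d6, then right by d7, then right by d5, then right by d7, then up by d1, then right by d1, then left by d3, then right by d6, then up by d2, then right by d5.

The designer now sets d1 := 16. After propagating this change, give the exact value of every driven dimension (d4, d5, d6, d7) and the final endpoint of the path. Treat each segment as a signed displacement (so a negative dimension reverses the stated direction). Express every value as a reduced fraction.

d4 = 72
d5 = -44/5
d6 = -24
d7 = -18/5
endpoint = (-304/5, 19)

Apply edit: d1 := 16
  d4 = d1*4 + d3*2 = 72
  d5 = d1/5 - d3*3 = -44/5
  d6 = 4 - d4 - d5*5 = -24
  d7 = 1 - d3 - d2/5 = -18/5
Walk from origin (0, 0):
  seg 1: right by d6 = -24 → (-24, 0)
  seg 2: right by d7 = -18/5 → (-138/5, 0)
  seg 3: right by d5 = -44/5 → (-182/5, 0)
  seg 4: right by d7 = -18/5 → (-40, 0)
  seg 5: up by d1 = 16 → (-40, 16)
  seg 6: right by d1 = 16 → (-24, 16)
  seg 7: left by d3 = 4 → (-28, 16)
  seg 8: right by d6 = -24 → (-52, 16)
  seg 9: up by d2 = 3 → (-52, 19)
  seg 10: right by d5 = -44/5 → (-304/5, 19)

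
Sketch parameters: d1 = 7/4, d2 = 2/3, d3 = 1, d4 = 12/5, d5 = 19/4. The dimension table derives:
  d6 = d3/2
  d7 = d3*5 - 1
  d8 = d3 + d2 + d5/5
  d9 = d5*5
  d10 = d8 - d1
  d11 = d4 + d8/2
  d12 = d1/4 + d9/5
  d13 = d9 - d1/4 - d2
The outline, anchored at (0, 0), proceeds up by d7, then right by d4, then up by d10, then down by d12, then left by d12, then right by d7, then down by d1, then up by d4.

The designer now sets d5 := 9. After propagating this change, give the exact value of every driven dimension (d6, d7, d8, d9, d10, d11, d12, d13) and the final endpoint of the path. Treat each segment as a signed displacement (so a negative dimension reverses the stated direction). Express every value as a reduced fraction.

d6 = 1/2
d7 = 4
d8 = 52/15
d9 = 45
d10 = 103/60
d11 = 62/15
d12 = 151/16
d13 = 2107/48
endpoint = (-243/80, -737/240)

Apply edit: d5 := 9
  d6 = d3/2 = 1/2
  d7 = d3*5 - 1 = 4
  d8 = d3 + d2 + d5/5 = 52/15
  d9 = d5*5 = 45
  d10 = d8 - d1 = 103/60
  d11 = d4 + d8/2 = 62/15
  d12 = d1/4 + d9/5 = 151/16
  d13 = d9 - d1/4 - d2 = 2107/48
Walk from origin (0, 0):
  seg 1: up by d7 = 4 → (0, 4)
  seg 2: right by d4 = 12/5 → (12/5, 4)
  seg 3: up by d10 = 103/60 → (12/5, 343/60)
  seg 4: down by d12 = 151/16 → (12/5, -893/240)
  seg 5: left by d12 = 151/16 → (-563/80, -893/240)
  seg 6: right by d7 = 4 → (-243/80, -893/240)
  seg 7: down by d1 = 7/4 → (-243/80, -1313/240)
  seg 8: up by d4 = 12/5 → (-243/80, -737/240)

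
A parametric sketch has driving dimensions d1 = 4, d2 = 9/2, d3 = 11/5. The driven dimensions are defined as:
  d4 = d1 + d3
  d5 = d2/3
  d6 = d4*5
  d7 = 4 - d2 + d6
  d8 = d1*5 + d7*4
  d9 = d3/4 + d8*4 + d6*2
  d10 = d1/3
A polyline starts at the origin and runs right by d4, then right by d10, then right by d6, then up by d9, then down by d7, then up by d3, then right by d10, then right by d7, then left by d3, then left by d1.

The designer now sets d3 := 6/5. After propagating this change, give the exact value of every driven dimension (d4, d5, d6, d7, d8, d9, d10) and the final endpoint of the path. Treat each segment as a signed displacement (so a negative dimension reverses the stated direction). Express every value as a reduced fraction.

Apply edit: d3 := 6/5
  d4 = d1 + d3 = 26/5
  d5 = d2/3 = 3/2
  d6 = d4*5 = 26
  d7 = 4 - d2 + d6 = 51/2
  d8 = d1*5 + d7*4 = 122
  d9 = d3/4 + d8*4 + d6*2 = 5403/10
  d10 = d1/3 = 4/3
Walk from origin (0, 0):
  seg 1: right by d4 = 26/5 → (26/5, 0)
  seg 2: right by d10 = 4/3 → (98/15, 0)
  seg 3: right by d6 = 26 → (488/15, 0)
  seg 4: up by d9 = 5403/10 → (488/15, 5403/10)
  seg 5: down by d7 = 51/2 → (488/15, 2574/5)
  seg 6: up by d3 = 6/5 → (488/15, 516)
  seg 7: right by d10 = 4/3 → (508/15, 516)
  seg 8: right by d7 = 51/2 → (1781/30, 516)
  seg 9: left by d3 = 6/5 → (349/6, 516)
  seg 10: left by d1 = 4 → (325/6, 516)

d4 = 26/5
d5 = 3/2
d6 = 26
d7 = 51/2
d8 = 122
d9 = 5403/10
d10 = 4/3
endpoint = (325/6, 516)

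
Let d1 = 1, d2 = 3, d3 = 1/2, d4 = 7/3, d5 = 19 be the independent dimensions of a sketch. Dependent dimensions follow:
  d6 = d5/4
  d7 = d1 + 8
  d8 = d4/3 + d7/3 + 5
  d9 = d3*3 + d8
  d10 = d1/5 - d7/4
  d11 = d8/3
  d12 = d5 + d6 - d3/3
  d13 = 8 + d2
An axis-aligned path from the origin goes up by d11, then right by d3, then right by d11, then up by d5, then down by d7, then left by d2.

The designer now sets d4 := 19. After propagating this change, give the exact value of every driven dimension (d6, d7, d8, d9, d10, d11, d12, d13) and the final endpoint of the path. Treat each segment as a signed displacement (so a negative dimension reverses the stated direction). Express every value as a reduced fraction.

Apply edit: d4 := 19
  d6 = d5/4 = 19/4
  d7 = d1 + 8 = 9
  d8 = d4/3 + d7/3 + 5 = 43/3
  d9 = d3*3 + d8 = 95/6
  d10 = d1/5 - d7/4 = -41/20
  d11 = d8/3 = 43/9
  d12 = d5 + d6 - d3/3 = 283/12
  d13 = 8 + d2 = 11
Walk from origin (0, 0):
  seg 1: up by d11 = 43/9 → (0, 43/9)
  seg 2: right by d3 = 1/2 → (1/2, 43/9)
  seg 3: right by d11 = 43/9 → (95/18, 43/9)
  seg 4: up by d5 = 19 → (95/18, 214/9)
  seg 5: down by d7 = 9 → (95/18, 133/9)
  seg 6: left by d2 = 3 → (41/18, 133/9)

d6 = 19/4
d7 = 9
d8 = 43/3
d9 = 95/6
d10 = -41/20
d11 = 43/9
d12 = 283/12
d13 = 11
endpoint = (41/18, 133/9)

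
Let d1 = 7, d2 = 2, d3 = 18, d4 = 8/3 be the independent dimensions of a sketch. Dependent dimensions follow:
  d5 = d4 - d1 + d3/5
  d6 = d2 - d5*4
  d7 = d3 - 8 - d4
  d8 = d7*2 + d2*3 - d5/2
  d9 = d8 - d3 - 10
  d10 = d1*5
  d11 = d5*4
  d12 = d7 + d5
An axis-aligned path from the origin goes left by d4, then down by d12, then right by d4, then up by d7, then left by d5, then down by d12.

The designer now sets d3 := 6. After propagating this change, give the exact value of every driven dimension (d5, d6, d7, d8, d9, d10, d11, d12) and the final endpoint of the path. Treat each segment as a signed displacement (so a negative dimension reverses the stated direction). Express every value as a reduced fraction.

d5 = -47/15
d6 = 218/15
d7 = -14/3
d8 = -53/30
d9 = -533/30
d10 = 35
d11 = -188/15
d12 = -39/5
endpoint = (47/15, 164/15)

Apply edit: d3 := 6
  d5 = d4 - d1 + d3/5 = -47/15
  d6 = d2 - d5*4 = 218/15
  d7 = d3 - 8 - d4 = -14/3
  d8 = d7*2 + d2*3 - d5/2 = -53/30
  d9 = d8 - d3 - 10 = -533/30
  d10 = d1*5 = 35
  d11 = d5*4 = -188/15
  d12 = d7 + d5 = -39/5
Walk from origin (0, 0):
  seg 1: left by d4 = 8/3 → (-8/3, 0)
  seg 2: down by d12 = -39/5 → (-8/3, 39/5)
  seg 3: right by d4 = 8/3 → (0, 39/5)
  seg 4: up by d7 = -14/3 → (0, 47/15)
  seg 5: left by d5 = -47/15 → (47/15, 47/15)
  seg 6: down by d12 = -39/5 → (47/15, 164/15)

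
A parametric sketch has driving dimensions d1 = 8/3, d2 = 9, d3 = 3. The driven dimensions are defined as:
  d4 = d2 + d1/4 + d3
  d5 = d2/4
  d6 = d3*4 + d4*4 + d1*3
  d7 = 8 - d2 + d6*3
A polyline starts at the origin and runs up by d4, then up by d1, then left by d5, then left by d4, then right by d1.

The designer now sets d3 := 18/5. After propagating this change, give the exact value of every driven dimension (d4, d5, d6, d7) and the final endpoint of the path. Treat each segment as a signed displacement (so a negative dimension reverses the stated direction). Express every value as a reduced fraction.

d4 = 199/15
d5 = 9/4
d6 = 1132/15
d7 = 1127/5
endpoint = (-257/20, 239/15)

Apply edit: d3 := 18/5
  d4 = d2 + d1/4 + d3 = 199/15
  d5 = d2/4 = 9/4
  d6 = d3*4 + d4*4 + d1*3 = 1132/15
  d7 = 8 - d2 + d6*3 = 1127/5
Walk from origin (0, 0):
  seg 1: up by d4 = 199/15 → (0, 199/15)
  seg 2: up by d1 = 8/3 → (0, 239/15)
  seg 3: left by d5 = 9/4 → (-9/4, 239/15)
  seg 4: left by d4 = 199/15 → (-931/60, 239/15)
  seg 5: right by d1 = 8/3 → (-257/20, 239/15)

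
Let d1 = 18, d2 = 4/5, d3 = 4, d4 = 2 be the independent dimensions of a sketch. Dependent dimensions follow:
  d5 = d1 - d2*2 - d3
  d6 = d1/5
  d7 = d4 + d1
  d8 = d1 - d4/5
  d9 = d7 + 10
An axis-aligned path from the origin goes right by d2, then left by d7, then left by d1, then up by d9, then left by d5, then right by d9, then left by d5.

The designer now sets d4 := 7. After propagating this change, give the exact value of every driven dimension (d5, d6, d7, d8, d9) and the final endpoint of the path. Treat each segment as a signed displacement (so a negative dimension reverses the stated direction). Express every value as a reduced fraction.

Apply edit: d4 := 7
  d5 = d1 - d2*2 - d3 = 62/5
  d6 = d1/5 = 18/5
  d7 = d4 + d1 = 25
  d8 = d1 - d4/5 = 83/5
  d9 = d7 + 10 = 35
Walk from origin (0, 0):
  seg 1: right by d2 = 4/5 → (4/5, 0)
  seg 2: left by d7 = 25 → (-121/5, 0)
  seg 3: left by d1 = 18 → (-211/5, 0)
  seg 4: up by d9 = 35 → (-211/5, 35)
  seg 5: left by d5 = 62/5 → (-273/5, 35)
  seg 6: right by d9 = 35 → (-98/5, 35)
  seg 7: left by d5 = 62/5 → (-32, 35)

d5 = 62/5
d6 = 18/5
d7 = 25
d8 = 83/5
d9 = 35
endpoint = (-32, 35)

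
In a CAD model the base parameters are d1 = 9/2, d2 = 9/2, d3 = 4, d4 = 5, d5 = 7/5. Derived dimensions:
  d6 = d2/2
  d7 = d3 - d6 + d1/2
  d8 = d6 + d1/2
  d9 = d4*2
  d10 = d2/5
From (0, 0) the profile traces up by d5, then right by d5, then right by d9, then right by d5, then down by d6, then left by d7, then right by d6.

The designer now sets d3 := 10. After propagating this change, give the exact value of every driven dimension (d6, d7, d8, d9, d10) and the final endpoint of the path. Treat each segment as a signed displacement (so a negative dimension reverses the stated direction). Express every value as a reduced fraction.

Apply edit: d3 := 10
  d6 = d2/2 = 9/4
  d7 = d3 - d6 + d1/2 = 10
  d8 = d6 + d1/2 = 9/2
  d9 = d4*2 = 10
  d10 = d2/5 = 9/10
Walk from origin (0, 0):
  seg 1: up by d5 = 7/5 → (0, 7/5)
  seg 2: right by d5 = 7/5 → (7/5, 7/5)
  seg 3: right by d9 = 10 → (57/5, 7/5)
  seg 4: right by d5 = 7/5 → (64/5, 7/5)
  seg 5: down by d6 = 9/4 → (64/5, -17/20)
  seg 6: left by d7 = 10 → (14/5, -17/20)
  seg 7: right by d6 = 9/4 → (101/20, -17/20)

d6 = 9/4
d7 = 10
d8 = 9/2
d9 = 10
d10 = 9/10
endpoint = (101/20, -17/20)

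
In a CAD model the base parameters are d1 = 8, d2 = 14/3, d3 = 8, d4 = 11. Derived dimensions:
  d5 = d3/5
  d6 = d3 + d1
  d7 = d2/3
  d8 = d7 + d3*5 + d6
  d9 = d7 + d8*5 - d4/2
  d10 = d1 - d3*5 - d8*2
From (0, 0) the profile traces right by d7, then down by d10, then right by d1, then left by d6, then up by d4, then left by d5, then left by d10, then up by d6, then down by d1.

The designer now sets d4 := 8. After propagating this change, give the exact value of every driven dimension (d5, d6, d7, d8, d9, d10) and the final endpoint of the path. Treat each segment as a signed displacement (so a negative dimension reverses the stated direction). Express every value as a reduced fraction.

Apply edit: d4 := 8
  d5 = d3/5 = 8/5
  d6 = d3 + d1 = 16
  d7 = d2/3 = 14/9
  d8 = d7 + d3*5 + d6 = 518/9
  d9 = d7 + d8*5 - d4/2 = 856/3
  d10 = d1 - d3*5 - d8*2 = -1324/9
Walk from origin (0, 0):
  seg 1: right by d7 = 14/9 → (14/9, 0)
  seg 2: down by d10 = -1324/9 → (14/9, 1324/9)
  seg 3: right by d1 = 8 → (86/9, 1324/9)
  seg 4: left by d6 = 16 → (-58/9, 1324/9)
  seg 5: up by d4 = 8 → (-58/9, 1396/9)
  seg 6: left by d5 = 8/5 → (-362/45, 1396/9)
  seg 7: left by d10 = -1324/9 → (2086/15, 1396/9)
  seg 8: up by d6 = 16 → (2086/15, 1540/9)
  seg 9: down by d1 = 8 → (2086/15, 1468/9)

d5 = 8/5
d6 = 16
d7 = 14/9
d8 = 518/9
d9 = 856/3
d10 = -1324/9
endpoint = (2086/15, 1468/9)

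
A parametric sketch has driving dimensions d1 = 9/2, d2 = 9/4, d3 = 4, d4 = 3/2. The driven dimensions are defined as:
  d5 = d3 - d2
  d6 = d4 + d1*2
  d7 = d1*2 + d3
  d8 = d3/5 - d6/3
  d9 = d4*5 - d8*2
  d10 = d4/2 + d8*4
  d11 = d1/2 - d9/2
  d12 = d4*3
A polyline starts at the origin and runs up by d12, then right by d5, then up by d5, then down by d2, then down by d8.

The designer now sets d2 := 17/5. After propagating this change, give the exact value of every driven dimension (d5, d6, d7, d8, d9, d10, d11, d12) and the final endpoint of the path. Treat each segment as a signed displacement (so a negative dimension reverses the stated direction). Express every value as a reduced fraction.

d5 = 3/5
d6 = 21/2
d7 = 13
d8 = -27/10
d9 = 129/10
d10 = -201/20
d11 = -21/5
d12 = 9/2
endpoint = (3/5, 22/5)

Apply edit: d2 := 17/5
  d5 = d3 - d2 = 3/5
  d6 = d4 + d1*2 = 21/2
  d7 = d1*2 + d3 = 13
  d8 = d3/5 - d6/3 = -27/10
  d9 = d4*5 - d8*2 = 129/10
  d10 = d4/2 + d8*4 = -201/20
  d11 = d1/2 - d9/2 = -21/5
  d12 = d4*3 = 9/2
Walk from origin (0, 0):
  seg 1: up by d12 = 9/2 → (0, 9/2)
  seg 2: right by d5 = 3/5 → (3/5, 9/2)
  seg 3: up by d5 = 3/5 → (3/5, 51/10)
  seg 4: down by d2 = 17/5 → (3/5, 17/10)
  seg 5: down by d8 = -27/10 → (3/5, 22/5)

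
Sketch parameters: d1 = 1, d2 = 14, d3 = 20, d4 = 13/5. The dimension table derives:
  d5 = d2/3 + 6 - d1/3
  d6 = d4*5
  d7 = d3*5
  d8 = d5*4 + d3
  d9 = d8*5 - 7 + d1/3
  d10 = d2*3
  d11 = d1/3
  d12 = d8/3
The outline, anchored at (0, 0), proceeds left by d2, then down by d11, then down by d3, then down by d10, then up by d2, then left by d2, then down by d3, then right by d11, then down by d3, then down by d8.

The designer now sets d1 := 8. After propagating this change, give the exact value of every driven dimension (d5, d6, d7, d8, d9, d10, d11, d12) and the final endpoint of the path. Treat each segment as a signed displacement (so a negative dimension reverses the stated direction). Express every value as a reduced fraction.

d5 = 8
d6 = 13
d7 = 100
d8 = 52
d9 = 767/3
d10 = 42
d11 = 8/3
d12 = 52/3
endpoint = (-76/3, -428/3)

Apply edit: d1 := 8
  d5 = d2/3 + 6 - d1/3 = 8
  d6 = d4*5 = 13
  d7 = d3*5 = 100
  d8 = d5*4 + d3 = 52
  d9 = d8*5 - 7 + d1/3 = 767/3
  d10 = d2*3 = 42
  d11 = d1/3 = 8/3
  d12 = d8/3 = 52/3
Walk from origin (0, 0):
  seg 1: left by d2 = 14 → (-14, 0)
  seg 2: down by d11 = 8/3 → (-14, -8/3)
  seg 3: down by d3 = 20 → (-14, -68/3)
  seg 4: down by d10 = 42 → (-14, -194/3)
  seg 5: up by d2 = 14 → (-14, -152/3)
  seg 6: left by d2 = 14 → (-28, -152/3)
  seg 7: down by d3 = 20 → (-28, -212/3)
  seg 8: right by d11 = 8/3 → (-76/3, -212/3)
  seg 9: down by d3 = 20 → (-76/3, -272/3)
  seg 10: down by d8 = 52 → (-76/3, -428/3)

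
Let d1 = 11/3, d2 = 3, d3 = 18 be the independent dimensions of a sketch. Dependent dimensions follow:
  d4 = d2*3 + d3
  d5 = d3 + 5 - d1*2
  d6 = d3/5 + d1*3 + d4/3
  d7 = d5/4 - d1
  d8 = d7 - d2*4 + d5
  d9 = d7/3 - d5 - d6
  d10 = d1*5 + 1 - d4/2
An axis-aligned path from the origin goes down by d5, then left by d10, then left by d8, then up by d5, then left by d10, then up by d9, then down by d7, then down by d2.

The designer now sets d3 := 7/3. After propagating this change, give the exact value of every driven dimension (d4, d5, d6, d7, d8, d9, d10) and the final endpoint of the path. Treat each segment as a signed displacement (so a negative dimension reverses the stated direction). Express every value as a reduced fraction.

d4 = 34/3
d5 = 0
d6 = 686/45
d7 = -11/3
d8 = -47/3
d9 = -247/15
d10 = 41/3
endpoint = (-35/3, -79/5)

Apply edit: d3 := 7/3
  d4 = d2*3 + d3 = 34/3
  d5 = d3 + 5 - d1*2 = 0
  d6 = d3/5 + d1*3 + d4/3 = 686/45
  d7 = d5/4 - d1 = -11/3
  d8 = d7 - d2*4 + d5 = -47/3
  d9 = d7/3 - d5 - d6 = -247/15
  d10 = d1*5 + 1 - d4/2 = 41/3
Walk from origin (0, 0):
  seg 1: down by d5 = 0 → (0, 0)
  seg 2: left by d10 = 41/3 → (-41/3, 0)
  seg 3: left by d8 = -47/3 → (2, 0)
  seg 4: up by d5 = 0 → (2, 0)
  seg 5: left by d10 = 41/3 → (-35/3, 0)
  seg 6: up by d9 = -247/15 → (-35/3, -247/15)
  seg 7: down by d7 = -11/3 → (-35/3, -64/5)
  seg 8: down by d2 = 3 → (-35/3, -79/5)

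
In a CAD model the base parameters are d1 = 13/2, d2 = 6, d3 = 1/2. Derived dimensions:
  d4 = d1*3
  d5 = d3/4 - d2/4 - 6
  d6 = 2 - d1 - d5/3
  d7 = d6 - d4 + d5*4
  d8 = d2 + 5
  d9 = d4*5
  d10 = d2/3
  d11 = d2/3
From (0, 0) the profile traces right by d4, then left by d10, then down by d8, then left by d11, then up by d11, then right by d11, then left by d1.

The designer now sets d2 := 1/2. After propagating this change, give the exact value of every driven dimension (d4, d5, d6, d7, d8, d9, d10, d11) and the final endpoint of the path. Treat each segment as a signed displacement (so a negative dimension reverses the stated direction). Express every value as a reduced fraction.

d4 = 39/2
d5 = -6
d6 = -5/2
d7 = -46
d8 = 11/2
d9 = 195/2
d10 = 1/6
d11 = 1/6
endpoint = (77/6, -16/3)

Apply edit: d2 := 1/2
  d4 = d1*3 = 39/2
  d5 = d3/4 - d2/4 - 6 = -6
  d6 = 2 - d1 - d5/3 = -5/2
  d7 = d6 - d4 + d5*4 = -46
  d8 = d2 + 5 = 11/2
  d9 = d4*5 = 195/2
  d10 = d2/3 = 1/6
  d11 = d2/3 = 1/6
Walk from origin (0, 0):
  seg 1: right by d4 = 39/2 → (39/2, 0)
  seg 2: left by d10 = 1/6 → (58/3, 0)
  seg 3: down by d8 = 11/2 → (58/3, -11/2)
  seg 4: left by d11 = 1/6 → (115/6, -11/2)
  seg 5: up by d11 = 1/6 → (115/6, -16/3)
  seg 6: right by d11 = 1/6 → (58/3, -16/3)
  seg 7: left by d1 = 13/2 → (77/6, -16/3)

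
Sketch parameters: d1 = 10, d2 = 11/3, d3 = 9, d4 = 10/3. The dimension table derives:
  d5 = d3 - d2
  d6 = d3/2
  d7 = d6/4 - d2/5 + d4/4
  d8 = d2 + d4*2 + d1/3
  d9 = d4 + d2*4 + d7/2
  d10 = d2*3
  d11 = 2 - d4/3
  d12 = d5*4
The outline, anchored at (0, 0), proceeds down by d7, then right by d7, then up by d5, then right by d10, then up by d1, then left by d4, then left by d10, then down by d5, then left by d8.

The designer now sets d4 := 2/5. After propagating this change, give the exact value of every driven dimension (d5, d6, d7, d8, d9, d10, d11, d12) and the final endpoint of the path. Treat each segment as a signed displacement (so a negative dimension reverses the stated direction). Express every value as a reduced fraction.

d5 = 16/3
d6 = 9/2
d7 = 59/120
d8 = 39/5
d9 = 245/16
d10 = 11
d11 = 28/15
d12 = 64/3
endpoint = (-185/24, 1141/120)

Apply edit: d4 := 2/5
  d5 = d3 - d2 = 16/3
  d6 = d3/2 = 9/2
  d7 = d6/4 - d2/5 + d4/4 = 59/120
  d8 = d2 + d4*2 + d1/3 = 39/5
  d9 = d4 + d2*4 + d7/2 = 245/16
  d10 = d2*3 = 11
  d11 = 2 - d4/3 = 28/15
  d12 = d5*4 = 64/3
Walk from origin (0, 0):
  seg 1: down by d7 = 59/120 → (0, -59/120)
  seg 2: right by d7 = 59/120 → (59/120, -59/120)
  seg 3: up by d5 = 16/3 → (59/120, 581/120)
  seg 4: right by d10 = 11 → (1379/120, 581/120)
  seg 5: up by d1 = 10 → (1379/120, 1781/120)
  seg 6: left by d4 = 2/5 → (1331/120, 1781/120)
  seg 7: left by d10 = 11 → (11/120, 1781/120)
  seg 8: down by d5 = 16/3 → (11/120, 1141/120)
  seg 9: left by d8 = 39/5 → (-185/24, 1141/120)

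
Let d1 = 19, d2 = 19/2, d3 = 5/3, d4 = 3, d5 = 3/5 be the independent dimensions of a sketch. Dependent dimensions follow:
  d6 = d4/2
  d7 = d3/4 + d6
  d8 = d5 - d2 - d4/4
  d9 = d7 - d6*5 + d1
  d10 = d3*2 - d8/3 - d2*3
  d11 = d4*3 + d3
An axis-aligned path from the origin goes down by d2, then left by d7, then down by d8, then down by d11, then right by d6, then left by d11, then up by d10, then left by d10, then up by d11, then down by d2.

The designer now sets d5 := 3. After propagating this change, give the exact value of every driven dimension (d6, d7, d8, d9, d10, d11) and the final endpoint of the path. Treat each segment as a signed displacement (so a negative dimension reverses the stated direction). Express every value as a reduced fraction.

d6 = 3/2
d7 = 23/12
d8 = -29/4
d9 = 161/12
d10 = -91/4
d11 = 32/3
endpoint = (35/3, -69/2)

Apply edit: d5 := 3
  d6 = d4/2 = 3/2
  d7 = d3/4 + d6 = 23/12
  d8 = d5 - d2 - d4/4 = -29/4
  d9 = d7 - d6*5 + d1 = 161/12
  d10 = d3*2 - d8/3 - d2*3 = -91/4
  d11 = d4*3 + d3 = 32/3
Walk from origin (0, 0):
  seg 1: down by d2 = 19/2 → (0, -19/2)
  seg 2: left by d7 = 23/12 → (-23/12, -19/2)
  seg 3: down by d8 = -29/4 → (-23/12, -9/4)
  seg 4: down by d11 = 32/3 → (-23/12, -155/12)
  seg 5: right by d6 = 3/2 → (-5/12, -155/12)
  seg 6: left by d11 = 32/3 → (-133/12, -155/12)
  seg 7: up by d10 = -91/4 → (-133/12, -107/3)
  seg 8: left by d10 = -91/4 → (35/3, -107/3)
  seg 9: up by d11 = 32/3 → (35/3, -25)
  seg 10: down by d2 = 19/2 → (35/3, -69/2)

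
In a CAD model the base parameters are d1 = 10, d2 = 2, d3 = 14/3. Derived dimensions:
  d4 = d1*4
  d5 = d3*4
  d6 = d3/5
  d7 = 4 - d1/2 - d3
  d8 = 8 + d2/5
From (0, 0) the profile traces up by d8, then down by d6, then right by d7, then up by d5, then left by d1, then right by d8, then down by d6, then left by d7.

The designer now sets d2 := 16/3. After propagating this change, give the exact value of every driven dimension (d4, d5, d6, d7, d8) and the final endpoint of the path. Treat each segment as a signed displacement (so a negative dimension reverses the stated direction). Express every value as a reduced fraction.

Apply edit: d2 := 16/3
  d4 = d1*4 = 40
  d5 = d3*4 = 56/3
  d6 = d3/5 = 14/15
  d7 = 4 - d1/2 - d3 = -17/3
  d8 = 8 + d2/5 = 136/15
Walk from origin (0, 0):
  seg 1: up by d8 = 136/15 → (0, 136/15)
  seg 2: down by d6 = 14/15 → (0, 122/15)
  seg 3: right by d7 = -17/3 → (-17/3, 122/15)
  seg 4: up by d5 = 56/3 → (-17/3, 134/5)
  seg 5: left by d1 = 10 → (-47/3, 134/5)
  seg 6: right by d8 = 136/15 → (-33/5, 134/5)
  seg 7: down by d6 = 14/15 → (-33/5, 388/15)
  seg 8: left by d7 = -17/3 → (-14/15, 388/15)

d4 = 40
d5 = 56/3
d6 = 14/15
d7 = -17/3
d8 = 136/15
endpoint = (-14/15, 388/15)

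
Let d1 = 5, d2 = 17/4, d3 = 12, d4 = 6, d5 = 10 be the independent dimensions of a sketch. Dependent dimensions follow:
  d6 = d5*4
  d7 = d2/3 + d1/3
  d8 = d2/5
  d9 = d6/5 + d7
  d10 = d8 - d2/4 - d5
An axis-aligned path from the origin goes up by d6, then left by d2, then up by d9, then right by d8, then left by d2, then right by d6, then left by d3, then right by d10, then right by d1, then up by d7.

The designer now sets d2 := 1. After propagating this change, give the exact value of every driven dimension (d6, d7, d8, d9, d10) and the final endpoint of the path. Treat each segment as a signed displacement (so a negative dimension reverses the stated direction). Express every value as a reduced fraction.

d6 = 40
d7 = 2
d8 = 1/5
d9 = 10
d10 = -201/20
endpoint = (423/20, 52)

Apply edit: d2 := 1
  d6 = d5*4 = 40
  d7 = d2/3 + d1/3 = 2
  d8 = d2/5 = 1/5
  d9 = d6/5 + d7 = 10
  d10 = d8 - d2/4 - d5 = -201/20
Walk from origin (0, 0):
  seg 1: up by d6 = 40 → (0, 40)
  seg 2: left by d2 = 1 → (-1, 40)
  seg 3: up by d9 = 10 → (-1, 50)
  seg 4: right by d8 = 1/5 → (-4/5, 50)
  seg 5: left by d2 = 1 → (-9/5, 50)
  seg 6: right by d6 = 40 → (191/5, 50)
  seg 7: left by d3 = 12 → (131/5, 50)
  seg 8: right by d10 = -201/20 → (323/20, 50)
  seg 9: right by d1 = 5 → (423/20, 50)
  seg 10: up by d7 = 2 → (423/20, 52)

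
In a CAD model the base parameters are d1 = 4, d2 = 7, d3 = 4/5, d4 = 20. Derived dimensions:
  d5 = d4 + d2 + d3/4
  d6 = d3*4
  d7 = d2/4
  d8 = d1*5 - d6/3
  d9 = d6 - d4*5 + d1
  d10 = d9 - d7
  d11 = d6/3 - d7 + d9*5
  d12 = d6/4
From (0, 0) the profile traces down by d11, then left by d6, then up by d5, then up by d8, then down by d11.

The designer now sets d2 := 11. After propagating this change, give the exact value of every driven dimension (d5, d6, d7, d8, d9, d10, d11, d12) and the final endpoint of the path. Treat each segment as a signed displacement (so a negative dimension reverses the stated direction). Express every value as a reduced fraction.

Apply edit: d2 := 11
  d5 = d4 + d2 + d3/4 = 156/5
  d6 = d3*4 = 16/5
  d7 = d2/4 = 11/4
  d8 = d1*5 - d6/3 = 284/15
  d9 = d6 - d4*5 + d1 = -464/5
  d10 = d9 - d7 = -1911/20
  d11 = d6/3 - d7 + d9*5 = -27941/60
  d12 = d6/4 = 4/5
Walk from origin (0, 0):
  seg 1: down by d11 = -27941/60 → (0, 27941/60)
  seg 2: left by d6 = 16/5 → (-16/5, 27941/60)
  seg 3: up by d5 = 156/5 → (-16/5, 29813/60)
  seg 4: up by d8 = 284/15 → (-16/5, 30949/60)
  seg 5: down by d11 = -27941/60 → (-16/5, 1963/2)

d5 = 156/5
d6 = 16/5
d7 = 11/4
d8 = 284/15
d9 = -464/5
d10 = -1911/20
d11 = -27941/60
d12 = 4/5
endpoint = (-16/5, 1963/2)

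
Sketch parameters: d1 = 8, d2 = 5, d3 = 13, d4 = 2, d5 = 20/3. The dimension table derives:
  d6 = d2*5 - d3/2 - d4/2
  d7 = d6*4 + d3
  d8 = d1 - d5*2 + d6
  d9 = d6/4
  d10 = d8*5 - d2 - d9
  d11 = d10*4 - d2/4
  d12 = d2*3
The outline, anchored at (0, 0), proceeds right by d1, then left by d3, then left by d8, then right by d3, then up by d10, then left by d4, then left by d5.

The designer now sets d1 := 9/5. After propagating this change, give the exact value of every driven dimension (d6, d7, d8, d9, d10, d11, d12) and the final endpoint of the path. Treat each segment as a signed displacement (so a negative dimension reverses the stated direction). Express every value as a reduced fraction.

d6 = 35/2
d7 = 83
d8 = 179/30
d9 = 35/8
d10 = 491/24
d11 = 967/12
d12 = 15
endpoint = (-77/6, 491/24)

Apply edit: d1 := 9/5
  d6 = d2*5 - d3/2 - d4/2 = 35/2
  d7 = d6*4 + d3 = 83
  d8 = d1 - d5*2 + d6 = 179/30
  d9 = d6/4 = 35/8
  d10 = d8*5 - d2 - d9 = 491/24
  d11 = d10*4 - d2/4 = 967/12
  d12 = d2*3 = 15
Walk from origin (0, 0):
  seg 1: right by d1 = 9/5 → (9/5, 0)
  seg 2: left by d3 = 13 → (-56/5, 0)
  seg 3: left by d8 = 179/30 → (-103/6, 0)
  seg 4: right by d3 = 13 → (-25/6, 0)
  seg 5: up by d10 = 491/24 → (-25/6, 491/24)
  seg 6: left by d4 = 2 → (-37/6, 491/24)
  seg 7: left by d5 = 20/3 → (-77/6, 491/24)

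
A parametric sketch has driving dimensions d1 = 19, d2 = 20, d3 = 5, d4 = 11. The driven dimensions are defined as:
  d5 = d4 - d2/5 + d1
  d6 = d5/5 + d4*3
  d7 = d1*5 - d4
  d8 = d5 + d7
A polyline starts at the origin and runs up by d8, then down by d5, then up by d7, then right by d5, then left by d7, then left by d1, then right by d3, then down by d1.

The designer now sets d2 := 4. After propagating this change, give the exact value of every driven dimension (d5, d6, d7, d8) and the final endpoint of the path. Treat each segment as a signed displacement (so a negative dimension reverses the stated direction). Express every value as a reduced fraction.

Apply edit: d2 := 4
  d5 = d4 - d2/5 + d1 = 146/5
  d6 = d5/5 + d4*3 = 971/25
  d7 = d1*5 - d4 = 84
  d8 = d5 + d7 = 566/5
Walk from origin (0, 0):
  seg 1: up by d8 = 566/5 → (0, 566/5)
  seg 2: down by d5 = 146/5 → (0, 84)
  seg 3: up by d7 = 84 → (0, 168)
  seg 4: right by d5 = 146/5 → (146/5, 168)
  seg 5: left by d7 = 84 → (-274/5, 168)
  seg 6: left by d1 = 19 → (-369/5, 168)
  seg 7: right by d3 = 5 → (-344/5, 168)
  seg 8: down by d1 = 19 → (-344/5, 149)

d5 = 146/5
d6 = 971/25
d7 = 84
d8 = 566/5
endpoint = (-344/5, 149)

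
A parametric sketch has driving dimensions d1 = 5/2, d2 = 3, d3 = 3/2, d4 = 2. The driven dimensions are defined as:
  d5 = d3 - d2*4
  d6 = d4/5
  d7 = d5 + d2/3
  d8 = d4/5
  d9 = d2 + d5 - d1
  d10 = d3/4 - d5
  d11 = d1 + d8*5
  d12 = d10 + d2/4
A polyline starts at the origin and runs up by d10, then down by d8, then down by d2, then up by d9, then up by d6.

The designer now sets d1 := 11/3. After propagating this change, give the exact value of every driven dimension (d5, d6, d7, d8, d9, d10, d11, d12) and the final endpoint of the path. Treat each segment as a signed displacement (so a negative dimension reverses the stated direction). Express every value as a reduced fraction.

d5 = -21/2
d6 = 2/5
d7 = -19/2
d8 = 2/5
d9 = -67/6
d10 = 87/8
d11 = 17/3
d12 = 93/8
endpoint = (0, -79/24)

Apply edit: d1 := 11/3
  d5 = d3 - d2*4 = -21/2
  d6 = d4/5 = 2/5
  d7 = d5 + d2/3 = -19/2
  d8 = d4/5 = 2/5
  d9 = d2 + d5 - d1 = -67/6
  d10 = d3/4 - d5 = 87/8
  d11 = d1 + d8*5 = 17/3
  d12 = d10 + d2/4 = 93/8
Walk from origin (0, 0):
  seg 1: up by d10 = 87/8 → (0, 87/8)
  seg 2: down by d8 = 2/5 → (0, 419/40)
  seg 3: down by d2 = 3 → (0, 299/40)
  seg 4: up by d9 = -67/6 → (0, -443/120)
  seg 5: up by d6 = 2/5 → (0, -79/24)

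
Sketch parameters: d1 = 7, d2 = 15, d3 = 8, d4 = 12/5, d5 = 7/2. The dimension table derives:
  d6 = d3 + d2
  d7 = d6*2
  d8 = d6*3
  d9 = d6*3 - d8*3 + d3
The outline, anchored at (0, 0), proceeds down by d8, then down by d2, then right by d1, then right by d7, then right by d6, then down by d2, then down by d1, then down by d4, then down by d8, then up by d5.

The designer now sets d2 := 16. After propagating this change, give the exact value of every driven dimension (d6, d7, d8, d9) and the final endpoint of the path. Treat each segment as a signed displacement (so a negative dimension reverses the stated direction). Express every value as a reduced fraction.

Apply edit: d2 := 16
  d6 = d3 + d2 = 24
  d7 = d6*2 = 48
  d8 = d6*3 = 72
  d9 = d6*3 - d8*3 + d3 = -136
Walk from origin (0, 0):
  seg 1: down by d8 = 72 → (0, -72)
  seg 2: down by d2 = 16 → (0, -88)
  seg 3: right by d1 = 7 → (7, -88)
  seg 4: right by d7 = 48 → (55, -88)
  seg 5: right by d6 = 24 → (79, -88)
  seg 6: down by d2 = 16 → (79, -104)
  seg 7: down by d1 = 7 → (79, -111)
  seg 8: down by d4 = 12/5 → (79, -567/5)
  seg 9: down by d8 = 72 → (79, -927/5)
  seg 10: up by d5 = 7/2 → (79, -1819/10)

d6 = 24
d7 = 48
d8 = 72
d9 = -136
endpoint = (79, -1819/10)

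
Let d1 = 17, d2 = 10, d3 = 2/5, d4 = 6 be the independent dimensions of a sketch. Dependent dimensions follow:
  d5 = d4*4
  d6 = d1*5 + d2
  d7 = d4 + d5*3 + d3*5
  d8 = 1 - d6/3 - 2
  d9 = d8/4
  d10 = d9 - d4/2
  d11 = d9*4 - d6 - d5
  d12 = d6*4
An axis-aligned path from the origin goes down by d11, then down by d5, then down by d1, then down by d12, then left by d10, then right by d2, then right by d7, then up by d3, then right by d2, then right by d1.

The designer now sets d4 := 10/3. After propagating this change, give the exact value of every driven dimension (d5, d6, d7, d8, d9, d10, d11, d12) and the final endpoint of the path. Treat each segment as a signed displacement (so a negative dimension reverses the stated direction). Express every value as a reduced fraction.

Apply edit: d4 := 10/3
  d5 = d4*4 = 40/3
  d6 = d1*5 + d2 = 95
  d7 = d4 + d5*3 + d3*5 = 136/3
  d8 = 1 - d6/3 - 2 = -98/3
  d9 = d8/4 = -49/6
  d10 = d9 - d4/2 = -59/6
  d11 = d9*4 - d6 - d5 = -141
  d12 = d6*4 = 380
Walk from origin (0, 0):
  seg 1: down by d11 = -141 → (0, 141)
  seg 2: down by d5 = 40/3 → (0, 383/3)
  seg 3: down by d1 = 17 → (0, 332/3)
  seg 4: down by d12 = 380 → (0, -808/3)
  seg 5: left by d10 = -59/6 → (59/6, -808/3)
  seg 6: right by d2 = 10 → (119/6, -808/3)
  seg 7: right by d7 = 136/3 → (391/6, -808/3)
  seg 8: up by d3 = 2/5 → (391/6, -4034/15)
  seg 9: right by d2 = 10 → (451/6, -4034/15)
  seg 10: right by d1 = 17 → (553/6, -4034/15)

d5 = 40/3
d6 = 95
d7 = 136/3
d8 = -98/3
d9 = -49/6
d10 = -59/6
d11 = -141
d12 = 380
endpoint = (553/6, -4034/15)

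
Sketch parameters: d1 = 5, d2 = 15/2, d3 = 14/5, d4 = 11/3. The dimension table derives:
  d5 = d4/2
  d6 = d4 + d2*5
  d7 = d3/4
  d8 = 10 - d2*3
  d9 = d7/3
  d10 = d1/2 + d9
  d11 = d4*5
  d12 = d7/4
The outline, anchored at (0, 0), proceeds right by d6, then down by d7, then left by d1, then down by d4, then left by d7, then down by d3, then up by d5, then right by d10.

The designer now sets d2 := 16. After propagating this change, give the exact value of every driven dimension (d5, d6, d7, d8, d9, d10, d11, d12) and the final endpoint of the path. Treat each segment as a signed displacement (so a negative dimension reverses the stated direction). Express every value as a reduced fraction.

Apply edit: d2 := 16
  d5 = d4/2 = 11/6
  d6 = d4 + d2*5 = 251/3
  d7 = d3/4 = 7/10
  d8 = 10 - d2*3 = -38
  d9 = d7/3 = 7/30
  d10 = d1/2 + d9 = 41/15
  d11 = d4*5 = 55/3
  d12 = d7/4 = 7/40
Walk from origin (0, 0):
  seg 1: right by d6 = 251/3 → (251/3, 0)
  seg 2: down by d7 = 7/10 → (251/3, -7/10)
  seg 3: left by d1 = 5 → (236/3, -7/10)
  seg 4: down by d4 = 11/3 → (236/3, -131/30)
  seg 5: left by d7 = 7/10 → (2339/30, -131/30)
  seg 6: down by d3 = 14/5 → (2339/30, -43/6)
  seg 7: up by d5 = 11/6 → (2339/30, -16/3)
  seg 8: right by d10 = 41/15 → (807/10, -16/3)

d5 = 11/6
d6 = 251/3
d7 = 7/10
d8 = -38
d9 = 7/30
d10 = 41/15
d11 = 55/3
d12 = 7/40
endpoint = (807/10, -16/3)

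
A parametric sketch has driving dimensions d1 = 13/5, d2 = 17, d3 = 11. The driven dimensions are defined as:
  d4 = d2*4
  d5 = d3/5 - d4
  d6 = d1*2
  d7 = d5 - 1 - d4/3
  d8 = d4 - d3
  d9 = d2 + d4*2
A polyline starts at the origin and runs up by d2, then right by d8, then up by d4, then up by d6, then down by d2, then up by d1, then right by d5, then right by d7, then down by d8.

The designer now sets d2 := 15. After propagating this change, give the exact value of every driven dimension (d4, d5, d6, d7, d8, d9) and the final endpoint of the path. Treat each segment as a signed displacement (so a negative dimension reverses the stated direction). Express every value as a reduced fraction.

d4 = 60
d5 = -289/5
d6 = 26/5
d7 = -394/5
d8 = 49
d9 = 135
endpoint = (-438/5, 94/5)

Apply edit: d2 := 15
  d4 = d2*4 = 60
  d5 = d3/5 - d4 = -289/5
  d6 = d1*2 = 26/5
  d7 = d5 - 1 - d4/3 = -394/5
  d8 = d4 - d3 = 49
  d9 = d2 + d4*2 = 135
Walk from origin (0, 0):
  seg 1: up by d2 = 15 → (0, 15)
  seg 2: right by d8 = 49 → (49, 15)
  seg 3: up by d4 = 60 → (49, 75)
  seg 4: up by d6 = 26/5 → (49, 401/5)
  seg 5: down by d2 = 15 → (49, 326/5)
  seg 6: up by d1 = 13/5 → (49, 339/5)
  seg 7: right by d5 = -289/5 → (-44/5, 339/5)
  seg 8: right by d7 = -394/5 → (-438/5, 339/5)
  seg 9: down by d8 = 49 → (-438/5, 94/5)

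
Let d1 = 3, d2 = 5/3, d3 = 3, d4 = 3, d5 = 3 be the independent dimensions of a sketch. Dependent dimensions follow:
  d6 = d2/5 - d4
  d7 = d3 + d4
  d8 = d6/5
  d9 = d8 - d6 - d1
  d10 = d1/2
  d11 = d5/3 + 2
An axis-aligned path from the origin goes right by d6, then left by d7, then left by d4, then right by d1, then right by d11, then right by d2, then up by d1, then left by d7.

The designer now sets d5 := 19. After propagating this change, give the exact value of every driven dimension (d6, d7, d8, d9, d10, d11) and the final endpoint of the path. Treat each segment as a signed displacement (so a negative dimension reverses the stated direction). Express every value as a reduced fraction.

Apply edit: d5 := 19
  d6 = d2/5 - d4 = -8/3
  d7 = d3 + d4 = 6
  d8 = d6/5 = -8/15
  d9 = d8 - d6 - d1 = -13/15
  d10 = d1/2 = 3/2
  d11 = d5/3 + 2 = 25/3
Walk from origin (0, 0):
  seg 1: right by d6 = -8/3 → (-8/3, 0)
  seg 2: left by d7 = 6 → (-26/3, 0)
  seg 3: left by d4 = 3 → (-35/3, 0)
  seg 4: right by d1 = 3 → (-26/3, 0)
  seg 5: right by d11 = 25/3 → (-1/3, 0)
  seg 6: right by d2 = 5/3 → (4/3, 0)
  seg 7: up by d1 = 3 → (4/3, 3)
  seg 8: left by d7 = 6 → (-14/3, 3)

d6 = -8/3
d7 = 6
d8 = -8/15
d9 = -13/15
d10 = 3/2
d11 = 25/3
endpoint = (-14/3, 3)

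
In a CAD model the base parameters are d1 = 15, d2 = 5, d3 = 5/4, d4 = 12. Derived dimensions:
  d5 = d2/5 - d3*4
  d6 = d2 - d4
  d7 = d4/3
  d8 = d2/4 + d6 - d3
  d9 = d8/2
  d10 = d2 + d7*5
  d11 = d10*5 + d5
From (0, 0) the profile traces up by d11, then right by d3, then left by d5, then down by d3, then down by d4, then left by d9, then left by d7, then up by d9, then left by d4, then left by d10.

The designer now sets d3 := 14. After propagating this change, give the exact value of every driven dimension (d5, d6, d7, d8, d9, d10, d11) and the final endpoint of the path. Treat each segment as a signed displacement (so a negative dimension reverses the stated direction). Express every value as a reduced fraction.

Apply edit: d3 := 14
  d5 = d2/5 - d3*4 = -55
  d6 = d2 - d4 = -7
  d7 = d4/3 = 4
  d8 = d2/4 + d6 - d3 = -79/4
  d9 = d8/2 = -79/8
  d10 = d2 + d7*5 = 25
  d11 = d10*5 + d5 = 70
Walk from origin (0, 0):
  seg 1: up by d11 = 70 → (0, 70)
  seg 2: right by d3 = 14 → (14, 70)
  seg 3: left by d5 = -55 → (69, 70)
  seg 4: down by d3 = 14 → (69, 56)
  seg 5: down by d4 = 12 → (69, 44)
  seg 6: left by d9 = -79/8 → (631/8, 44)
  seg 7: left by d7 = 4 → (599/8, 44)
  seg 8: up by d9 = -79/8 → (599/8, 273/8)
  seg 9: left by d4 = 12 → (503/8, 273/8)
  seg 10: left by d10 = 25 → (303/8, 273/8)

d5 = -55
d6 = -7
d7 = 4
d8 = -79/4
d9 = -79/8
d10 = 25
d11 = 70
endpoint = (303/8, 273/8)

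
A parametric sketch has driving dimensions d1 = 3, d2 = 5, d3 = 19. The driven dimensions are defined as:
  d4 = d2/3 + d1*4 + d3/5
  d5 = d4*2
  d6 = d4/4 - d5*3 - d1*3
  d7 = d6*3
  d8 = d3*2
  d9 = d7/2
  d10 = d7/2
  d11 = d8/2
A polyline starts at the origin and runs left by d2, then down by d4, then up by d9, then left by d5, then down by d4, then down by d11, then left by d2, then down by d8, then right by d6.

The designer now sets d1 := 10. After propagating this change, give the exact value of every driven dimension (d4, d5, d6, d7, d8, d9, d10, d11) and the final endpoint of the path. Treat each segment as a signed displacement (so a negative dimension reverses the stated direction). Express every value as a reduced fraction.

Apply edit: d1 := 10
  d4 = d2/3 + d1*4 + d3/5 = 682/15
  d5 = d4*2 = 1364/15
  d6 = d4/4 - d5*3 - d1*3 = -8743/30
  d7 = d6*3 = -8743/10
  d8 = d3*2 = 38
  d9 = d7/2 = -8743/20
  d10 = d7/2 = -8743/20
  d11 = d8/2 = 19
Walk from origin (0, 0):
  seg 1: left by d2 = 5 → (-5, 0)
  seg 2: down by d4 = 682/15 → (-5, -682/15)
  seg 3: up by d9 = -8743/20 → (-5, -28957/60)
  seg 4: left by d5 = 1364/15 → (-1439/15, -28957/60)
  seg 5: down by d4 = 682/15 → (-1439/15, -6337/12)
  seg 6: down by d11 = 19 → (-1439/15, -6565/12)
  seg 7: left by d2 = 5 → (-1514/15, -6565/12)
  seg 8: down by d8 = 38 → (-1514/15, -7021/12)
  seg 9: right by d6 = -8743/30 → (-11771/30, -7021/12)

d4 = 682/15
d5 = 1364/15
d6 = -8743/30
d7 = -8743/10
d8 = 38
d9 = -8743/20
d10 = -8743/20
d11 = 19
endpoint = (-11771/30, -7021/12)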